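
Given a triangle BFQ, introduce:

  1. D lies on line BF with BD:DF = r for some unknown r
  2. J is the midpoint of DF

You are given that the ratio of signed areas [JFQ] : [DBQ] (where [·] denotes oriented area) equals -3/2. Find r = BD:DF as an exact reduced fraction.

Choose coordinates B = (0, 0), F = (1, 0), Q = (0, 1).
1. With BD:DF = r, write λ = r/(r+1) so D = B + λ·(F−B); D is affine-linear in λ
2. J is the midpoint of DF ⇒ J is an affine combination of earlier points and hence also affine-linear in λ
Every point depending on D is an affine combination of D and λ-independent points, so each such coordinate is linear in λ; the λ² term in each signed area is a multiple of (F−B)×(F−B) = 0, so 2·[JFQ] and 2·[DBQ] are each linear in λ. Evaluating at λ=0 and λ=1:
  2·[JFQ] = -1/2·λ + 1/2,   2·[DBQ] = −λ
So [JFQ]:[DBQ] = (-1/2·λ + 1/2) / (−λ). Setting this equal to -3/2:
  -1/2·λ + 1/2 = -3/2·(−λ)  ⇒  λ = 1/4
Then r = λ/(1−λ) = (1/4)/(3/4) = 1/3. Check: with r = 1/3, D = (1/4, 0) and [JFQ]:[DBQ] = -3/2 as required.

r = 1/3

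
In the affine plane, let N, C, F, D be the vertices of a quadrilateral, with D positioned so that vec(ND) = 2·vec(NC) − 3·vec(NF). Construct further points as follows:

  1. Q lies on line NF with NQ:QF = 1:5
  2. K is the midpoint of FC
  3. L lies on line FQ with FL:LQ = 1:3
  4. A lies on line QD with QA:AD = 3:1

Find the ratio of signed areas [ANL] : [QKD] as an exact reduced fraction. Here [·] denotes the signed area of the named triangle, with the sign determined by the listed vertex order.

Assign N = (0, 0), C = (1, 0), F = (0, 1), D = (2, -3) — the answer is frame-independent, so this choice is without loss of generality.
1. Q lies on line NF with NQ:QF = 1:5 ⇒ Q = (0, 1/6)
2. K is the midpoint of FC ⇒ K = (1/2, 1/2)
3. L lies on line FQ with FL:LQ = 1:3 ⇒ L = (0, 19/24)
4. A lies on line QD with QA:AD = 3:1 ⇒ A = (3/2, -53/24)
2·[ANL] = -19/16, 2·[QKD] = -9/4
[ANL]:[QKD] = -19/16:-9/4 = 19/36

[ANL]:[QKD] = 19/36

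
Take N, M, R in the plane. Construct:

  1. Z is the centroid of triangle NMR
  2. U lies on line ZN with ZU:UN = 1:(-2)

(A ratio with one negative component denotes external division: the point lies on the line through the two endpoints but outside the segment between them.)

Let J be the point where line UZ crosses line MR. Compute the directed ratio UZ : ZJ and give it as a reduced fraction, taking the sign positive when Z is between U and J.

Choose coordinates N = (0, 0), M = (1, 0), R = (0, 1).
1. Z is the centroid of triangle NMR ⇒ Z = (1/3, 1/3)
2. U lies on line ZN with ZU:UN = 1:(-2) ⇒ U = (2/3, 2/3)
line UZ meets MR at J = (1/2, 1/2)
Z = U + t·(J−U) with t = 2, so UZ:ZJ = 2:-1

UZ:ZJ = -2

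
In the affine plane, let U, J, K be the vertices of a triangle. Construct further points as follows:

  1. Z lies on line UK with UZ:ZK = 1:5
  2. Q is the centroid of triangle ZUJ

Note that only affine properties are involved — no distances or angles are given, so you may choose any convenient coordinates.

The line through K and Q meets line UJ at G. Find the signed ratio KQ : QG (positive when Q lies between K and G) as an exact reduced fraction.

KQ:QG = 17

Set U = (0, 0), J = (1, 0), K = (0, 1); any affine frame gives the same invariant.
1. Z lies on line UK with UZ:ZK = 1:5 ⇒ Z = (0, 1/6)
2. Q is the centroid of triangle ZUJ ⇒ Q = (1/3, 1/18)
line KQ meets UJ at G = (6/17, 0)
Q = K + t·(G−K) with t = 17/18, so KQ:QG = 17/18:1/18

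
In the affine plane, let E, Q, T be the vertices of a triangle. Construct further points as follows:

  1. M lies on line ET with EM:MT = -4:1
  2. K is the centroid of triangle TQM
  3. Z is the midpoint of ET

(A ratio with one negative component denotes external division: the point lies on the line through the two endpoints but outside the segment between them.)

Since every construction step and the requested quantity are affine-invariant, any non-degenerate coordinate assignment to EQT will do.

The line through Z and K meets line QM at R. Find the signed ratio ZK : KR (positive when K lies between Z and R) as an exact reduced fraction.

ZK:KR = 13/2

Set E = (0, 0), Q = (1, 0), T = (0, 1); any affine frame gives the same invariant.
1. M lies on line ET with EM:MT = -4:1 ⇒ M = (0, 4/3)
2. K is the centroid of triangle TQM ⇒ K = (1/3, 7/9)
3. Z is the midpoint of ET ⇒ Z = (0, 1/2)
line ZK meets QM at R = (5/13, 32/39)
K = Z + t·(R−Z) with t = 13/15, so ZK:KR = 13/15:2/15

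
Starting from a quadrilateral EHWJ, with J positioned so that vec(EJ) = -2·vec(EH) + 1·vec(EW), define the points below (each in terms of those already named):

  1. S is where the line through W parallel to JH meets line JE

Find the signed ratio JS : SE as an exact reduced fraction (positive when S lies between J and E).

Assign E = (0, 0), H = (1, 0), W = (0, 1), J = (-2, 1) — the answer is frame-independent, so this choice is without loss of generality.
1. S is where the line through W parallel to JH meets line JE ⇒ S = (-6, 3)
S = J + t·(E−J) with t = -2, so JS:SE = t:(1−t) = -2:3

JS:SE = -2/3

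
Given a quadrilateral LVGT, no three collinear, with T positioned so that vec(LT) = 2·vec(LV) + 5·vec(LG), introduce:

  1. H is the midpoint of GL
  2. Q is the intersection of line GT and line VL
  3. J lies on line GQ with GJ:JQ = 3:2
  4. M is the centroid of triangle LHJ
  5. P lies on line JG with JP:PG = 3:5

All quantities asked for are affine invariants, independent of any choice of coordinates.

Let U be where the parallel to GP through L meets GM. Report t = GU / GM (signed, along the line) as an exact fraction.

t = 2

Choose coordinates L = (0, 0), V = (1, 0), G = (0, 1), T = (2, 5).
1. H is the midpoint of GL ⇒ H = (0, 1/2)
2. Q is the intersection of line GT and line VL ⇒ Q = (-1/2, 0)
3. J lies on line GQ with GJ:JQ = 3:2 ⇒ J = (-3/10, 2/5)
4. M is the centroid of triangle LHJ ⇒ M = (-1/10, 3/10)
5. P lies on line JG with JP:PG = 3:5 ⇒ P = (-3/16, 5/8)
through L parallel to GP: direction (-3/16, -3/8); meets GM at U = (-1/5, -2/5)
U = G + t·(M−G) with t = 2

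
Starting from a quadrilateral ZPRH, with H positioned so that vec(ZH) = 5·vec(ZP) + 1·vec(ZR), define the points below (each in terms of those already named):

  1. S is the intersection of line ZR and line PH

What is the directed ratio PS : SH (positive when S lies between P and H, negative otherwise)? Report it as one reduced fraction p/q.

Set Z = (0, 0), P = (1, 0), R = (0, 1), H = (5, 1); any affine frame gives the same invariant.
1. S is the intersection of line ZR and line PH ⇒ S = (0, -1/4)
S = P + t·(H−P) with t = -1/4, so PS:SH = t:(1−t) = -1/4:5/4

PS:SH = -1/5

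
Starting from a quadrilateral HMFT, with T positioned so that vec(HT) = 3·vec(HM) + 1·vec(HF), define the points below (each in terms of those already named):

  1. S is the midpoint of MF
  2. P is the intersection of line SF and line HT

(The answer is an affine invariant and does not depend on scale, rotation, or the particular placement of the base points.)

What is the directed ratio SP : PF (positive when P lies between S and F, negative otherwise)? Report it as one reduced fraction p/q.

SP:PF = -1/3

Choose coordinates H = (0, 0), M = (1, 0), F = (0, 1), T = (3, 1).
1. S is the midpoint of MF ⇒ S = (1/2, 1/2)
2. P is the intersection of line SF and line HT ⇒ P = (3/4, 1/4)
P = S + t·(F−S) with t = -1/2, so SP:PF = t:(1−t) = -1/2:3/2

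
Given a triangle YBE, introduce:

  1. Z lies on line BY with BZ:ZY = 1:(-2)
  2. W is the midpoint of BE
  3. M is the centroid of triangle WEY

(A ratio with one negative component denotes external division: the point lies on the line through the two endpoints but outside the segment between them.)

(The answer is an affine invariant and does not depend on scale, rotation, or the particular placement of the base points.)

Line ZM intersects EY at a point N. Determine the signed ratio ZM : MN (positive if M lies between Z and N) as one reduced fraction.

Set Y = (0, 0), B = (1, 0), E = (0, 1); any affine frame gives the same invariant.
1. Z lies on line BY with BZ:ZY = 1:(-2) ⇒ Z = (2, 0)
2. W is the midpoint of BE ⇒ W = (1/2, 1/2)
3. M is the centroid of triangle WEY ⇒ M = (1/6, 1/2)
line ZM meets EY at N = (0, 6/11)
M = Z + t·(N−Z) with t = 11/12, so ZM:MN = 11/12:1/12

ZM:MN = 11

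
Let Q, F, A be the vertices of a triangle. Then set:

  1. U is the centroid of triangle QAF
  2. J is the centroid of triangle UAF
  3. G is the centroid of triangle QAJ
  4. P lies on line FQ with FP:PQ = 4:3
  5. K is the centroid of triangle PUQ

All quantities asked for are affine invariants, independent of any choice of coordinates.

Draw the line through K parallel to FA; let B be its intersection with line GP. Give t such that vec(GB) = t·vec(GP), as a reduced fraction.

t = 25/19

Work in coordinates with Q = (0, 0), F = (1, 0), A = (0, 1).
1. U is the centroid of triangle QAF ⇒ U = (1/3, 1/3)
2. J is the centroid of triangle UAF ⇒ J = (4/9, 4/9)
3. G is the centroid of triangle QAJ ⇒ G = (4/27, 13/27)
4. P lies on line FQ with FP:PQ = 4:3 ⇒ P = (3/7, 0)
5. K is the centroid of triangle PUQ ⇒ K = (16/63, 1/9)
through K parallel to FA: direction (-1, 1); meets GP at B = (619/1197, -26/171)
B = G + t·(P−G) with t = 25/19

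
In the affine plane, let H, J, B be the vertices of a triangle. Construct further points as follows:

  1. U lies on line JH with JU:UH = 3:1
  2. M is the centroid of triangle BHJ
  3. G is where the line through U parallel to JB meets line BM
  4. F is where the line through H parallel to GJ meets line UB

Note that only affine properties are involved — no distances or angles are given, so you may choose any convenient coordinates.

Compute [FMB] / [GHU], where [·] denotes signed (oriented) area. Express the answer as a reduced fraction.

[FMB]:[GHU] = -8/9

Choose coordinates H = (0, 0), J = (1, 0), B = (0, 1).
1. U lies on line JH with JU:UH = 3:1 ⇒ U = (1/4, 0)
2. M is the centroid of triangle BHJ ⇒ M = (1/3, 1/3)
3. G is where the line through U parallel to JB meets line BM ⇒ G = (3/4, -1/2)
4. F is where the line through H parallel to GJ meets line UB ⇒ F = (1/6, 1/3)
2·[FMB] = 1/9, 2·[GHU] = -1/8
[FMB]:[GHU] = 1/9:-1/8 = -8/9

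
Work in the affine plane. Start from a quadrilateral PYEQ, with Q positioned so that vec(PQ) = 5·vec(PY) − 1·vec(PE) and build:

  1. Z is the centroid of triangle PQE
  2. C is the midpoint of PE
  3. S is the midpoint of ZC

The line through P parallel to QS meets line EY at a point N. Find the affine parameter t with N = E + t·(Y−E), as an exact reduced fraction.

Set P = (0, 0), Y = (1, 0), E = (0, 1), Q = (5, -1); any affine frame gives the same invariant.
1. Z is the centroid of triangle PQE ⇒ Z = (5/3, 0)
2. C is the midpoint of PE ⇒ C = (0, 1/2)
3. S is the midpoint of ZC ⇒ S = (5/6, 1/4)
through P parallel to QS: direction (-25/6, 5/4); meets EY at N = (10/7, -3/7)
N = E + t·(Y−E) with t = 10/7

t = 10/7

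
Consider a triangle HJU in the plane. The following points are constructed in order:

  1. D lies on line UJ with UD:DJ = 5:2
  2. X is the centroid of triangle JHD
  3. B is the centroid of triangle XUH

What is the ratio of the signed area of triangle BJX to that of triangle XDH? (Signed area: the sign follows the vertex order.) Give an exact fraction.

[BJX]:[XDH] = -5/6

Set H = (0, 0), J = (1, 0), U = (0, 1); any affine frame gives the same invariant.
1. D lies on line UJ with UD:DJ = 5:2 ⇒ D = (5/7, 2/7)
2. X is the centroid of triangle JHD ⇒ X = (4/7, 2/21)
3. B is the centroid of triangle XUH ⇒ B = (4/21, 23/63)
2·[BJX] = -5/63, 2·[XDH] = 2/21
[BJX]:[XDH] = -5/63:2/21 = -5/6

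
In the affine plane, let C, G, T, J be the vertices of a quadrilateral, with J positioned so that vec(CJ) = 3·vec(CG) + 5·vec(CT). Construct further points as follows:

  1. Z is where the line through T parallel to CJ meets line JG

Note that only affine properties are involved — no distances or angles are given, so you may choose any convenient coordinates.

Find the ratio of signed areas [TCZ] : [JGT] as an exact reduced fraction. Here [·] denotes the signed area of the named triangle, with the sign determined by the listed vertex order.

[TCZ]:[JGT] = -3/5

Assign C = (0, 0), G = (1, 0), T = (0, 1), J = (3, 5) — the answer is frame-independent, so this choice is without loss of generality.
1. Z is where the line through T parallel to CJ meets line JG ⇒ Z = (21/5, 8)
2·[TCZ] = 21/5, 2·[JGT] = -7
[TCZ]:[JGT] = 21/5:-7 = -3/5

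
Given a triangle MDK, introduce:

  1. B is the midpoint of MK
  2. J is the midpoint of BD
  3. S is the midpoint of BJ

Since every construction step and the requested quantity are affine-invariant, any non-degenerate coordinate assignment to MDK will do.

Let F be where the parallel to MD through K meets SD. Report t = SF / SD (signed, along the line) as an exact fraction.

Choose coordinates M = (0, 0), D = (1, 0), K = (0, 1).
1. B is the midpoint of MK ⇒ B = (0, 1/2)
2. J is the midpoint of BD ⇒ J = (1/2, 1/4)
3. S is the midpoint of BJ ⇒ S = (1/4, 3/8)
through K parallel to MD: direction (1, 0); meets SD at F = (-1, 1)
F = S + t·(D−S) with t = -5/3

t = -5/3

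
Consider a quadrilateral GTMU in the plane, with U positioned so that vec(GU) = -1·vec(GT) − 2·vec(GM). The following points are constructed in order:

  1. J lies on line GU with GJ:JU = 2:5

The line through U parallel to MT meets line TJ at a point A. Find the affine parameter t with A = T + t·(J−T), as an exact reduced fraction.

Assign G = (0, 0), T = (1, 0), M = (0, 1), U = (-1, -2) — the answer is frame-independent, so this choice is without loss of generality.
1. J lies on line GU with GJ:JU = 2:5 ⇒ J = (-2/7, -4/7)
through U parallel to MT: direction (1, -1); meets TJ at A = (-23/13, -16/13)
A = T + t·(J−T) with t = 28/13

t = 28/13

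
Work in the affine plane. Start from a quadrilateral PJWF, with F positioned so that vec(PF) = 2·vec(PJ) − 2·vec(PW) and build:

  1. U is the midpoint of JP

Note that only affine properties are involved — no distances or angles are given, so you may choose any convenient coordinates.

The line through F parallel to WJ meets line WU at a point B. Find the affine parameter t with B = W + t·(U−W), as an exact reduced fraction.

t = 2

Assign P = (0, 0), J = (1, 0), W = (0, 1), F = (2, -2) — the answer is frame-independent, so this choice is without loss of generality.
1. U is the midpoint of JP ⇒ U = (1/2, 0)
through F parallel to WJ: direction (1, -1); meets WU at B = (1, -1)
B = W + t·(U−W) with t = 2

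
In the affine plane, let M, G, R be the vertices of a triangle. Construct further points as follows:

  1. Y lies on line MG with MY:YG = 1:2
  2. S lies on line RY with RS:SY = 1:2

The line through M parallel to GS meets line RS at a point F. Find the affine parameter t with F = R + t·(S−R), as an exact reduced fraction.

t = 4

Assign M = (0, 0), G = (1, 0), R = (0, 1) — the answer is frame-independent, so this choice is without loss of generality.
1. Y lies on line MG with MY:YG = 1:2 ⇒ Y = (1/3, 0)
2. S lies on line RY with RS:SY = 1:2 ⇒ S = (1/9, 2/3)
through M parallel to GS: direction (-8/9, 2/3); meets RS at F = (4/9, -1/3)
F = R + t·(S−R) with t = 4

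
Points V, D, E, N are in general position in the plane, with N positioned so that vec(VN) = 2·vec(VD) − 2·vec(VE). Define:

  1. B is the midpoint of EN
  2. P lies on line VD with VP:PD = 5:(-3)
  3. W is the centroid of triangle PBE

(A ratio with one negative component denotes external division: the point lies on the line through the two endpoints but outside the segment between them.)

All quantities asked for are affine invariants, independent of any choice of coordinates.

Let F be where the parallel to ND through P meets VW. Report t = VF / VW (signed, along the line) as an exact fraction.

t = 2

Assign V = (0, 0), D = (1, 0), E = (0, 1), N = (2, -2) — the answer is frame-independent, so this choice is without loss of generality.
1. B is the midpoint of EN ⇒ B = (1, -1/2)
2. P lies on line VD with VP:PD = 5:(-3) ⇒ P = (5/2, 0)
3. W is the centroid of triangle PBE ⇒ W = (7/6, 1/6)
through P parallel to ND: direction (-1, 2); meets VW at F = (7/3, 1/3)
F = V + t·(W−V) with t = 2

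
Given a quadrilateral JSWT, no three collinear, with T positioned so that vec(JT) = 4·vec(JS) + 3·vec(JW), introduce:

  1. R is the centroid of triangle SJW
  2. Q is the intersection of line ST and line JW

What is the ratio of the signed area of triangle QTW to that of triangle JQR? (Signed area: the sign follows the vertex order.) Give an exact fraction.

[QTW]:[JQR] = 24

Assign J = (0, 0), S = (1, 0), W = (0, 1), T = (4, 3) — the answer is frame-independent, so this choice is without loss of generality.
1. R is the centroid of triangle SJW ⇒ R = (1/3, 1/3)
2. Q is the intersection of line ST and line JW ⇒ Q = (0, -1)
2·[QTW] = 8, 2·[JQR] = 1/3
[QTW]:[JQR] = 8:1/3 = 24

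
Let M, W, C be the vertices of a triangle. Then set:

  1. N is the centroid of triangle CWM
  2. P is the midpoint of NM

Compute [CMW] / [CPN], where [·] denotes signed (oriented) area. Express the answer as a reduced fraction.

Assign M = (0, 0), W = (1, 0), C = (0, 1) — the answer is frame-independent, so this choice is without loss of generality.
1. N is the centroid of triangle CWM ⇒ N = (1/3, 1/3)
2. P is the midpoint of NM ⇒ P = (1/6, 1/6)
2·[CMW] = 1, 2·[CPN] = 1/6
[CMW]:[CPN] = 1:1/6 = 6

[CMW]:[CPN] = 6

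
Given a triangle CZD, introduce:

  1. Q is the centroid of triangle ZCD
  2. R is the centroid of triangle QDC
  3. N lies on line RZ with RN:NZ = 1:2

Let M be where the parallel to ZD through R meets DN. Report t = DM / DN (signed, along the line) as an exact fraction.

Assign C = (0, 0), Z = (1, 0), D = (0, 1) — the answer is frame-independent, so this choice is without loss of generality.
1. Q is the centroid of triangle ZCD ⇒ Q = (1/3, 1/3)
2. R is the centroid of triangle QDC ⇒ R = (1/9, 4/9)
3. N lies on line RZ with RN:NZ = 1:2 ⇒ N = (11/27, 8/27)
through R parallel to ZD: direction (-1, 1); meets DN at M = (11/18, -1/18)
M = D + t·(N−D) with t = 3/2

t = 3/2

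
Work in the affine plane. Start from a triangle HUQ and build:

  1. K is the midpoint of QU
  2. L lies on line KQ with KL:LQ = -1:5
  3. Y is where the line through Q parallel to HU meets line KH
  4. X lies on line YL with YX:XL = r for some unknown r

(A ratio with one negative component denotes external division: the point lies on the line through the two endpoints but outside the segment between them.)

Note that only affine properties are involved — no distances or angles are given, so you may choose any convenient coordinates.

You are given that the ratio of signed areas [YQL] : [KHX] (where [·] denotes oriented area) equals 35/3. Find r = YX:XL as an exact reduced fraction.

r = 3/4

Choose coordinates H = (0, 0), U = (1, 0), Q = (0, 1).
1. K is the midpoint of QU ⇒ K = (1/2, 1/2)
2. L lies on line KQ with KL:LQ = -1:5 ⇒ L = (5/8, 3/8)
3. Y is where the line through Q parallel to HU meets line KH ⇒ Y = (1, 1)
4. With YX:XL = r, write λ = r/(r+1) so X = Y + λ·(L−Y); X is affine-linear in λ
Every point depending on X is an affine combination of X and λ-independent points, so each such coordinate is linear in λ; the λ² term in each signed area is a multiple of (L−Y)×(L−Y) = 0, so 2·[YQL] and 2·[KHX] are each linear in λ. Evaluating at λ=0 and λ=1:
  2·[YQL] = 5/8,   2·[KHX] = 1/8·λ
So [YQL]:[KHX] = (5/8) / (1/8·λ). Setting this equal to 35/3:
  5/8 = 35/3·(1/8·λ)  ⇒  λ = 3/7
Then r = λ/(1−λ) = (3/7)/(4/7) = 3/4. Check: with r = 3/4, X = (47/56, 41/56) and [YQL]:[KHX] = 35/3 as required.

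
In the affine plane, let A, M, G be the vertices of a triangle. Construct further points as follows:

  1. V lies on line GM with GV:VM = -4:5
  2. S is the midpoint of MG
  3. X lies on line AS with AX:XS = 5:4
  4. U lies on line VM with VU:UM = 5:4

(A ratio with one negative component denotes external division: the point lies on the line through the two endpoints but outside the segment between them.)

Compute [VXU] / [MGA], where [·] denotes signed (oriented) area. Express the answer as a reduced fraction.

Set A = (0, 0), M = (1, 0), G = (0, 1); any affine frame gives the same invariant.
1. V lies on line GM with GV:VM = -4:5 ⇒ V = (-4, 5)
2. S is the midpoint of MG ⇒ S = (1/2, 1/2)
3. X lies on line AS with AX:XS = 5:4 ⇒ X = (5/18, 5/18)
4. U lies on line VM with VU:UM = 5:4 ⇒ U = (-11/9, 20/9)
2·[VXU] = 100/81, 2·[MGA] = 1
[VXU]:[MGA] = 100/81:1 = 100/81

[VXU]:[MGA] = 100/81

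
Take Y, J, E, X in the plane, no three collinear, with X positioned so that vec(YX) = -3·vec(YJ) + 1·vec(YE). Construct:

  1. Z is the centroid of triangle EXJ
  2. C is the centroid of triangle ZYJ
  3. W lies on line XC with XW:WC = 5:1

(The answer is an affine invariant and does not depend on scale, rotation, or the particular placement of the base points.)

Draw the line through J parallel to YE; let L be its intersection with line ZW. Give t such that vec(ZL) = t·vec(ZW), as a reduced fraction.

t = 45/7

Assign Y = (0, 0), J = (1, 0), E = (0, 1), X = (-3, 1) — the answer is frame-independent, so this choice is without loss of generality.
1. Z is the centroid of triangle EXJ ⇒ Z = (-2/3, 2/3)
2. C is the centroid of triangle ZYJ ⇒ C = (1/9, 2/9)
3. W lies on line XC with XW:WC = 5:1 ⇒ W = (-11/27, 19/54)
through J parallel to YE: direction (0, 1); meets ZW at L = (1, -19/14)
L = Z + t·(W−Z) with t = 45/7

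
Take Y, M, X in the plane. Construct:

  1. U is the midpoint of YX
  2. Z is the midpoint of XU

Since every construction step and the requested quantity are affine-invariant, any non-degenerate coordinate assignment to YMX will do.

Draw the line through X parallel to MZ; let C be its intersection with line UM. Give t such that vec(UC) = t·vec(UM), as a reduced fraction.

t = 2

Assign Y = (0, 0), M = (1, 0), X = (0, 1) — the answer is frame-independent, so this choice is without loss of generality.
1. U is the midpoint of YX ⇒ U = (0, 1/2)
2. Z is the midpoint of XU ⇒ Z = (0, 3/4)
through X parallel to MZ: direction (-1, 3/4); meets UM at C = (2, -1/2)
C = U + t·(M−U) with t = 2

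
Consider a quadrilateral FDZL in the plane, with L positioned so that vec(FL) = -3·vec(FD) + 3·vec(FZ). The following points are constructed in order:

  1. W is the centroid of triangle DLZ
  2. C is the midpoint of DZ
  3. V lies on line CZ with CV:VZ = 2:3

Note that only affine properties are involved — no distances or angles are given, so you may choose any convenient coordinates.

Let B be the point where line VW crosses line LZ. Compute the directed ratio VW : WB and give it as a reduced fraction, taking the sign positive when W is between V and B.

VW:WB = -1/10

Work in coordinates with F = (0, 0), D = (1, 0), Z = (0, 1), L = (-3, 3).
1. W is the centroid of triangle DLZ ⇒ W = (-2/3, 4/3)
2. C is the midpoint of DZ ⇒ C = (1/2, 1/2)
3. V lies on line CZ with CV:VZ = 2:3 ⇒ V = (3/10, 7/10)
line VW meets LZ at B = (9, -5)
W = V + t·(B−V) with t = -1/9, so VW:WB = -1/9:10/9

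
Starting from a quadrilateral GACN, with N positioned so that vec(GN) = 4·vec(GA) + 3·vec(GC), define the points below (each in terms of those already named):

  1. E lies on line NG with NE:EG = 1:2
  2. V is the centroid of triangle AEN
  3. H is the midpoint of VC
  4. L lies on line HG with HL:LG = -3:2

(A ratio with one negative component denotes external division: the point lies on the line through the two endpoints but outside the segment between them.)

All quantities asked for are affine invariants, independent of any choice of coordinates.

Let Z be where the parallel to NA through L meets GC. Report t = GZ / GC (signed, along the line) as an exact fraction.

t = -1/9

Assign G = (0, 0), A = (1, 0), C = (0, 1), N = (4, 3) — the answer is frame-independent, so this choice is without loss of generality.
1. E lies on line NG with NE:EG = 1:2 ⇒ E = (8/3, 2)
2. V is the centroid of triangle AEN ⇒ V = (23/9, 5/3)
3. H is the midpoint of VC ⇒ H = (23/18, 4/3)
4. L lies on line HG with HL:LG = -3:2 ⇒ L = (-23/9, -8/3)
through L parallel to NA: direction (-3, -3); meets GC at Z = (0, -1/9)
Z = G + t·(C−G) with t = -1/9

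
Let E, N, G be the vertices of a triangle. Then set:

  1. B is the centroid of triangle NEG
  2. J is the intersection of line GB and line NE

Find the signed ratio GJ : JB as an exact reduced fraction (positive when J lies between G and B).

GJ:JB = -3

Work in coordinates with E = (0, 0), N = (1, 0), G = (0, 1).
1. B is the centroid of triangle NEG ⇒ B = (1/3, 1/3)
2. J is the intersection of line GB and line NE ⇒ J = (1/2, 0)
J = G + t·(B−G) with t = 3/2, so GJ:JB = t:(1−t) = 3/2:-1/2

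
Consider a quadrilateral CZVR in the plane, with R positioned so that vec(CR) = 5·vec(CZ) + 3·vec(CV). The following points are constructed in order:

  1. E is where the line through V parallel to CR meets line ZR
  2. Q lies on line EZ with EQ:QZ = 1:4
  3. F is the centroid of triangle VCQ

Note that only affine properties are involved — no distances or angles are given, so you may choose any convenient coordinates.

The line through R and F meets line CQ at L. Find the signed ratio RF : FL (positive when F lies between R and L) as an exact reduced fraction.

Set C = (0, 0), Z = (1, 0), V = (0, 1), R = (5, 3); any affine frame gives the same invariant.
1. E is where the line through V parallel to CR meets line ZR ⇒ E = (35/3, 8)
2. Q lies on line EZ with EQ:QZ = 1:4 ⇒ Q = (143/15, 32/5)
3. F is the centroid of triangle VCQ ⇒ F = (143/45, 37/15)
line RF meets CQ at L = (3003/740, 504/185)
F = R + t·(L−R) with t = 296/153, so RF:FL = 296/153:-143/153

RF:FL = -296/143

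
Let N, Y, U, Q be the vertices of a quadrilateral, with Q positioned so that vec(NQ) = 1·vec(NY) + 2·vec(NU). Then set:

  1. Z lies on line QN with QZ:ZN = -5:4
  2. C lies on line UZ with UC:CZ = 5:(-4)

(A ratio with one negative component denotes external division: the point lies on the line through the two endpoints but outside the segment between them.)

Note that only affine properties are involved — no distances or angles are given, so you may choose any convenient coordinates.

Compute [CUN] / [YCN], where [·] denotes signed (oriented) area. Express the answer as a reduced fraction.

Set N = (0, 0), Y = (1, 0), U = (0, 1), Q = (1, 2); any affine frame gives the same invariant.
1. Z lies on line QN with QZ:ZN = -5:4 ⇒ Z = (-4, -8)
2. C lies on line UZ with UC:CZ = 5:(-4) ⇒ C = (-20, -44)
2·[CUN] = -20, 2·[YCN] = -44
[CUN]:[YCN] = -20:-44 = 5/11

[CUN]:[YCN] = 5/11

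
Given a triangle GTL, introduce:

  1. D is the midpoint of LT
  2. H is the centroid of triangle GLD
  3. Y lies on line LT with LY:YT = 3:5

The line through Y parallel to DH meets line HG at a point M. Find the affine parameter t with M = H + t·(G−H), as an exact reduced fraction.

t = -1/4

Set G = (0, 0), T = (1, 0), L = (0, 1); any affine frame gives the same invariant.
1. D is the midpoint of LT ⇒ D = (1/2, 1/2)
2. H is the centroid of triangle GLD ⇒ H = (1/6, 1/2)
3. Y lies on line LT with LY:YT = 3:5 ⇒ Y = (3/8, 5/8)
through Y parallel to DH: direction (-1/3, 0); meets HG at M = (5/24, 5/8)
M = H + t·(G−H) with t = -1/4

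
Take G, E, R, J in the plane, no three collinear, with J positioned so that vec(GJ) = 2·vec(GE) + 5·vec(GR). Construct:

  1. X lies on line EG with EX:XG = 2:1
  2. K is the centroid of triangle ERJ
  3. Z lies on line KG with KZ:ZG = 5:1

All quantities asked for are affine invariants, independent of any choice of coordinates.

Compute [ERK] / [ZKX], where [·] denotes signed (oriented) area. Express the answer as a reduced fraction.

[ERK]:[ZKX] = 18/5

Assign G = (0, 0), E = (1, 0), R = (0, 1), J = (2, 5) — the answer is frame-independent, so this choice is without loss of generality.
1. X lies on line EG with EX:XG = 2:1 ⇒ X = (1/3, 0)
2. K is the centroid of triangle ERJ ⇒ K = (1, 2)
3. Z lies on line KG with KZ:ZG = 5:1 ⇒ Z = (1/6, 1/3)
2·[ERK] = -2, 2·[ZKX] = -5/9
[ERK]:[ZKX] = -2:-5/9 = 18/5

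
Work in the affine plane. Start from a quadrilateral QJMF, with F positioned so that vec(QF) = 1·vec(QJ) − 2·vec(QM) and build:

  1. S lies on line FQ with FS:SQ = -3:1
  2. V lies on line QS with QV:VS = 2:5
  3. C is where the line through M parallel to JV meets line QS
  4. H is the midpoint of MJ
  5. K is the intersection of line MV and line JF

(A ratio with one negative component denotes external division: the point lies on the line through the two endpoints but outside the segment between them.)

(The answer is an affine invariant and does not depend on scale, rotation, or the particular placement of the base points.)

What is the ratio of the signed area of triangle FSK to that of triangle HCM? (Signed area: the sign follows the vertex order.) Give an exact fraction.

Choose coordinates Q = (0, 0), J = (1, 0), M = (0, 1), F = (1, -2).
1. S lies on line FQ with FS:SQ = -3:1 ⇒ S = (-1/2, 1)
2. V lies on line QS with QV:VS = 2:5 ⇒ V = (-1/7, 2/7)
3. C is where the line through M parallel to JV meets line QS ⇒ C = (-4/7, 8/7)
4. H is the midpoint of MJ ⇒ H = (1/2, 1/2)
5. K is the intersection of line MV and line JF ⇒ K = (1, 6)
2·[FSK] = -12, 2·[HCM] = -3/14
[FSK]:[HCM] = -12:-3/14 = 56

[FSK]:[HCM] = 56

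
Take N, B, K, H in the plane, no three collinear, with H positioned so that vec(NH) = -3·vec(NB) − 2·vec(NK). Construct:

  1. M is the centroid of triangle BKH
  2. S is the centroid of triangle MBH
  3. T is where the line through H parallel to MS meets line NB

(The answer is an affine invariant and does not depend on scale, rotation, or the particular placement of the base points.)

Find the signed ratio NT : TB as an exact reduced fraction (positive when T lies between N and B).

Work in coordinates with N = (0, 0), B = (1, 0), K = (0, 1), H = (-3, -2).
1. M is the centroid of triangle BKH ⇒ M = (-2/3, -1/3)
2. S is the centroid of triangle MBH ⇒ S = (-8/9, -7/9)
3. T is where the line through H parallel to MS meets line NB ⇒ T = (-2, 0)
T = N + t·(B−N) with t = -2, so NT:TB = t:(1−t) = -2:3

NT:TB = -2/3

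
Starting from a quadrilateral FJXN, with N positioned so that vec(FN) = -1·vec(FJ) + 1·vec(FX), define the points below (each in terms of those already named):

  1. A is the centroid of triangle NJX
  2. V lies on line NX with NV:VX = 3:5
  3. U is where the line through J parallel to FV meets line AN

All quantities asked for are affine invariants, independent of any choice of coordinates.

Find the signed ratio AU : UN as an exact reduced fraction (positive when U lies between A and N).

AU:UN = -14/33

Work in coordinates with F = (0, 0), J = (1, 0), X = (0, 1), N = (-1, 1).
1. A is the centroid of triangle NJX ⇒ A = (0, 2/3)
2. V lies on line NX with NV:VX = 3:5 ⇒ V = (-5/8, 1)
3. U is where the line through J parallel to FV meets line AN ⇒ U = (14/19, 8/19)
U = A + t·(N−A) with t = -14/19, so AU:UN = t:(1−t) = -14/19:33/19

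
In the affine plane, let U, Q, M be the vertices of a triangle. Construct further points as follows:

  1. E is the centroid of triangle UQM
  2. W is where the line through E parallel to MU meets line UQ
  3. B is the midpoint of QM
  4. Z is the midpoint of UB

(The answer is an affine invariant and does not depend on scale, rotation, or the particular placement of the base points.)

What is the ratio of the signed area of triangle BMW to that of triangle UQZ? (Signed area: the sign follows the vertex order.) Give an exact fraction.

Set U = (0, 0), Q = (1, 0), M = (0, 1); any affine frame gives the same invariant.
1. E is the centroid of triangle UQM ⇒ E = (1/3, 1/3)
2. W is where the line through E parallel to MU meets line UQ ⇒ W = (1/3, 0)
3. B is the midpoint of QM ⇒ B = (1/2, 1/2)
4. Z is the midpoint of UB ⇒ Z = (1/4, 1/4)
2·[BMW] = 1/3, 2·[UQZ] = 1/4
[BMW]:[UQZ] = 1/3:1/4 = 4/3

[BMW]:[UQZ] = 4/3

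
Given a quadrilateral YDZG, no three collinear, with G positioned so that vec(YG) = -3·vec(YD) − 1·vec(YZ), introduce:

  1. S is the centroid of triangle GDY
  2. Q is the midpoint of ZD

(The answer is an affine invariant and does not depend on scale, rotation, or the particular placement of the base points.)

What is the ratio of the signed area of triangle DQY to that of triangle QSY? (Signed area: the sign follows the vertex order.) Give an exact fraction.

[DQY]:[QSY] = 3

Choose coordinates Y = (0, 0), D = (1, 0), Z = (0, 1), G = (-3, -1).
1. S is the centroid of triangle GDY ⇒ S = (-2/3, -1/3)
2. Q is the midpoint of ZD ⇒ Q = (1/2, 1/2)
2·[DQY] = 1/2, 2·[QSY] = 1/6
[DQY]:[QSY] = 1/2:1/6 = 3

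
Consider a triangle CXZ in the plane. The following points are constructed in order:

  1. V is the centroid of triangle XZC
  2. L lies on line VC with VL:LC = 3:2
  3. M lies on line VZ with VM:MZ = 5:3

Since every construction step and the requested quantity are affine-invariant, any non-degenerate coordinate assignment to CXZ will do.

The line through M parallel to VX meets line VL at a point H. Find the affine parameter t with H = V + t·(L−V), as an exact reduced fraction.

t = -25/24

Set C = (0, 0), X = (1, 0), Z = (0, 1); any affine frame gives the same invariant.
1. V is the centroid of triangle XZC ⇒ V = (1/3, 1/3)
2. L lies on line VC with VL:LC = 3:2 ⇒ L = (2/15, 2/15)
3. M lies on line VZ with VM:MZ = 5:3 ⇒ M = (1/8, 3/4)
through M parallel to VX: direction (2/3, -1/3); meets VL at H = (13/24, 13/24)
H = V + t·(L−V) with t = -25/24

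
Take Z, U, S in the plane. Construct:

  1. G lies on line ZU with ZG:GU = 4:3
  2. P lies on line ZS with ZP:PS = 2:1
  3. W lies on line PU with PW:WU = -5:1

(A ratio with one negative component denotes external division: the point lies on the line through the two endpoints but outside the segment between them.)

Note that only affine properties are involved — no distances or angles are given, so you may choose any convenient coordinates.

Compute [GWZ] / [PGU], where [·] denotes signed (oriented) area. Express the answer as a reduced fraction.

[GWZ]:[PGU] = -1/3

Assign Z = (0, 0), U = (1, 0), S = (0, 1) — the answer is frame-independent, so this choice is without loss of generality.
1. G lies on line ZU with ZG:GU = 4:3 ⇒ G = (4/7, 0)
2. P lies on line ZS with ZP:PS = 2:1 ⇒ P = (0, 2/3)
3. W lies on line PU with PW:WU = -5:1 ⇒ W = (5/4, -1/6)
2·[GWZ] = -2/21, 2·[PGU] = 2/7
[GWZ]:[PGU] = -2/21:2/7 = -1/3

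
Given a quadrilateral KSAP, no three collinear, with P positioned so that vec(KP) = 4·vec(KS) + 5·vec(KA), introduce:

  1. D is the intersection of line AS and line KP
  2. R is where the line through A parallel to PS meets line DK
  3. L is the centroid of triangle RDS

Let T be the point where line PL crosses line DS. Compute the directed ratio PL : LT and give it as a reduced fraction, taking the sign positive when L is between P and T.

Choose coordinates K = (0, 0), S = (1, 0), A = (0, 1), P = (4, 5).
1. D is the intersection of line AS and line KP ⇒ D = (4/9, 5/9)
2. R is where the line through A parallel to PS meets line DK ⇒ R = (-12/5, -3)
3. L is the centroid of triangle RDS ⇒ L = (-43/135, -22/27)
line PL meets DS at T = (101/171, 70/171)
L = P + t·(T−P) with t = 19/15, so PL:LT = 19/15:-4/15

PL:LT = -19/4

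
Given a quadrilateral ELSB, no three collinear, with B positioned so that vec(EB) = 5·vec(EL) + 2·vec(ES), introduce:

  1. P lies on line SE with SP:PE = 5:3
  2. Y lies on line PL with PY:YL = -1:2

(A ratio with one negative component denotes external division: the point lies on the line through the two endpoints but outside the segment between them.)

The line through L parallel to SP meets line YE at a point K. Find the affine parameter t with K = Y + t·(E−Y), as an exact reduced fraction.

t = 2

Choose coordinates E = (0, 0), L = (1, 0), S = (0, 1), B = (5, 2).
1. P lies on line SE with SP:PE = 5:3 ⇒ P = (0, 3/8)
2. Y lies on line PL with PY:YL = -1:2 ⇒ Y = (-1, 3/4)
through L parallel to SP: direction (0, -5/8); meets YE at K = (1, -3/4)
K = Y + t·(E−Y) with t = 2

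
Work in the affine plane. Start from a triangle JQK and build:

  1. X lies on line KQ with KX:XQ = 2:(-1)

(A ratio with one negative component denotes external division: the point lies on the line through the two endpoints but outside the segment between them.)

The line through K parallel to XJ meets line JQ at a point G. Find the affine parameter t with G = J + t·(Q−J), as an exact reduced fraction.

Set J = (0, 0), Q = (1, 0), K = (0, 1); any affine frame gives the same invariant.
1. X lies on line KQ with KX:XQ = 2:(-1) ⇒ X = (2, -1)
through K parallel to XJ: direction (-2, 1); meets JQ at G = (2, 0)
G = J + t·(Q−J) with t = 2

t = 2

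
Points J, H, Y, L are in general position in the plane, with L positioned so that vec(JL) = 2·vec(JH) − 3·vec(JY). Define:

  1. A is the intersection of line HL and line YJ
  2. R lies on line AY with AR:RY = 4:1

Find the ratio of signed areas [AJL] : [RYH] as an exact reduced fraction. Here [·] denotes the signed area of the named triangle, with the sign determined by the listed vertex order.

Assign J = (0, 0), H = (1, 0), Y = (0, 1), L = (2, -3) — the answer is frame-independent, so this choice is without loss of generality.
1. A is the intersection of line HL and line YJ ⇒ A = (0, 3)
2. R lies on line AY with AR:RY = 4:1 ⇒ R = (0, 7/5)
2·[AJL] = 6, 2·[RYH] = 2/5
[AJL]:[RYH] = 6:2/5 = 15

[AJL]:[RYH] = 15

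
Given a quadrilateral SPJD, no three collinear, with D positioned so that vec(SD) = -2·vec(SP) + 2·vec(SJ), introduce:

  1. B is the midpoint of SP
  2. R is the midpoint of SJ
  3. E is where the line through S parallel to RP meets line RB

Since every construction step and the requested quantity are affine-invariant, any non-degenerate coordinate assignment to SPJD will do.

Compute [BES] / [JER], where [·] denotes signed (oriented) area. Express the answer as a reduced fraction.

[BES]:[JER] = 1/2

Assign S = (0, 0), P = (1, 0), J = (0, 1), D = (-2, 2) — the answer is frame-independent, so this choice is without loss of generality.
1. B is the midpoint of SP ⇒ B = (1/2, 0)
2. R is the midpoint of SJ ⇒ R = (0, 1/2)
3. E is where the line through S parallel to RP meets line RB ⇒ E = (1, -1/2)
2·[BES] = -1/4, 2·[JER] = -1/2
[BES]:[JER] = -1/4:-1/2 = 1/2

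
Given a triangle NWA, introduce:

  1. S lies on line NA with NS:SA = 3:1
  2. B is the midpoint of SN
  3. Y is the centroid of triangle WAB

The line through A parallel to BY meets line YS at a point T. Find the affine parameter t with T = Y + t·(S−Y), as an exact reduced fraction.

Work in coordinates with N = (0, 0), W = (1, 0), A = (0, 1).
1. S lies on line NA with NS:SA = 3:1 ⇒ S = (0, 3/4)
2. B is the midpoint of SN ⇒ B = (0, 3/8)
3. Y is the centroid of triangle WAB ⇒ Y = (1/3, 11/24)
through A parallel to BY: direction (1/3, 1/12); meets YS at T = (-2/9, 17/18)
T = Y + t·(S−Y) with t = 5/3

t = 5/3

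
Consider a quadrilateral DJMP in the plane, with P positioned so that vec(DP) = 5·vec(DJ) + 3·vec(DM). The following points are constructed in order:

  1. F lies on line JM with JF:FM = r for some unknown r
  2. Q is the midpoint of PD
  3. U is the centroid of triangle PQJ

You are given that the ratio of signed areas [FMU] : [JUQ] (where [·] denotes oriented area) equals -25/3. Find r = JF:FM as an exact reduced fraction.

Set D = (0, 0), J = (1, 0), M = (0, 1), P = (5, 3); any affine frame gives the same invariant.
1. With JF:FM = r, write λ = r/(r+1) so F = J + λ·(M−J); F is affine-linear in λ
2. Q is the midpoint of PD ⇒ Q = (5/2, 3/2)
3. U is the centroid of triangle PQJ ⇒ U = (17/6, 3/2)
Every point depending on F is an affine combination of F and λ-independent points, so each such coordinate is linear in λ; the λ² term in each signed area is a multiple of (M−J)×(M−J) = 0, so 2·[FMU] and 2·[JUQ] are each linear in λ. Evaluating at λ=0 and λ=1:
  2·[FMU] = 10/3·λ − 10/3,   2·[JUQ] = 1/2
So [FMU]:[JUQ] = (10/3·λ − 10/3) / (1/2). Setting this equal to -25/3:
  10/3·λ − 10/3 = -25/3·(1/2)  ⇒  λ = -1/4
Then r = λ/(1−λ) = (-1/4)/(5/4) = -1/5. Check: with r = -1/5, F = (5/4, -1/4) and [FMU]:[JUQ] = -25/3 as required.

r = -1/5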